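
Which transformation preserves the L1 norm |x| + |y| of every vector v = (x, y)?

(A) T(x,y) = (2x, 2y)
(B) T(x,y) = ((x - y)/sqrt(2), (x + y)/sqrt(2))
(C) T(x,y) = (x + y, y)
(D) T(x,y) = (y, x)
D

A transformation preserves a norm if ||T(v)|| = ||v|| for every v; a single vector where the norm changes rules an option out.

(A) T(x,y) = (2x, 2y): v = (1, 0) has norm |1| + |0| = 1, but T(v) = (2, 0) has norm 2 -- not preserved.
(B) T(x,y) = ((x - y)/sqrt(2), (x + y)/sqrt(2)): v = (1, 0) has norm |1| + |0| = 1, but T(v) = (sqrt(2)/2, sqrt(2)/2) has norm sqrt(2) -- not preserved.
(C) T(x,y) = (x + y, y): v = (0, 1) has norm |0| + |1| = 1, but T(v) = (1, 1) has norm 2 -- not preserved.
(D) T(x,y) = (y, x): preserves the norm -- it only permutes the coordinates and/or flips signs, which leaves |x| + |y| unchanged.

Therefore the answer is (D).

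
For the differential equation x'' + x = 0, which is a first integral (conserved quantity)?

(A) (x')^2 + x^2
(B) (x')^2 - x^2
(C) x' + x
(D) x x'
A

A first integral I satisfies dI/dt = 0 along every solution. Differentiate each option and use the equation of motion:
(A) d/dt[(x')^2 + x^2] = 2x'x'' + 2x x' = 2x'(-x) + 2x x' = 0
(B) d/dt[(x')^2 - x^2] = 2x'x'' - 2x x' = -4x x', not identically 0
(C) d/dt[x' + x] = x'' + x' = -x + x', not identically 0
(D) d/dt[x x'] = (x')^2 + x x'' = (x')^2 - x^2, not identically 0

Only (A) has zero time-derivative. So the energy-like quantity (x')^2 + x^2 is the first integral.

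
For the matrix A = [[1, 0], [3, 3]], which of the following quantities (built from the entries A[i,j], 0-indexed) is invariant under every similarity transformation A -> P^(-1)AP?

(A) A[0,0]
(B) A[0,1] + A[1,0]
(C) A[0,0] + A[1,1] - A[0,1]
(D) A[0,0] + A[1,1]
D

A[0,0] + A[1,1] is the trace of A. By the cyclic property of the trace, tr(P^(-1)AP) = tr(APP^(-1)) = tr(A), so it is the same for every matrix similar to A.

The other combinations are not similarity invariants. For example, take P = [[1, 2], [0, 1]] (det P = 1), so P^(-1) = [[1, -2], [0, 1]] and
B = P^(-1)AP = [[-5, -16], [3, 9]].
Evaluating each option on A and on B:
(A) A[0,0]: 1 for A, -5 for B -> changes
(B) A[0,1] + A[1,0]: 3 for A, -13 for B -> changes
(C) A[0,0] + A[1,1] - A[0,1]: 4 for A, 20 for B -> changes
(D) A[0,0] + A[1,1]: 4 for A, 4 for B -> unchanged

Only (D) A[0,0] + A[1,1] = 4 survives (and it does so for every P, not just this one), so it is the invariant.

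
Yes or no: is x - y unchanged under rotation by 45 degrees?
No

Applying rotation by 45 degrees: x' = x*cos(45 degrees) - y*sin(45 degrees) = sqrt(2)x/2 - sqrt(2)y/2, y' = x*sin(45 degrees) + y*cos(45 degrees) = sqrt(2)x/2 + sqrt(2)y/2

Substituting into x - y:
(sqrt(2)x/2 - sqrt(2)y/2) - (sqrt(2)x/2 + sqrt(2)y/2)
= -sqrt(2)y

This differs from the original expression x - y, so it is NOT invariant.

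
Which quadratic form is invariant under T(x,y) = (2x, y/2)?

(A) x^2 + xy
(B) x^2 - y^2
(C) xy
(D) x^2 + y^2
C

T multiplies x by 2 and divides y by 2.
Substitute the transformed coordinates into each option and compare with the original:
(A) x^2 + xy  ->  (2x)^2 + (2x)(y/2) = 4x^2 + xy   [differs from x^2 + xy: not invariant]
(B) x^2 - y^2  ->  (2x)^2 - (y/2)^2 = 4x^2 - y^2/4   [differs from x^2 - y^2: not invariant]
(C) xy  ->  (2x)(y/2) = xy   [equals xy: invariant]
(D) x^2 + y^2  ->  (2x)^2 + (y/2)^2 = 4x^2 + y^2/4   [differs from x^2 + y^2: not invariant]

Only option (C), xy, is unchanged by the transformation.
The factors 2 and 1/2 cancel only in the pure product xy.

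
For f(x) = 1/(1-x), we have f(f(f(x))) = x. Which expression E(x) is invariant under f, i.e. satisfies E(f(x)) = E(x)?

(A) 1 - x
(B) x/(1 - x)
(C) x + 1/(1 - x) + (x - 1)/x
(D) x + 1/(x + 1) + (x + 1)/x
C

Replace x by f(x) = 1/(1 - x) in each option and simplify. As a quick numerical cross-check, also compare E(3) with E(f(3)) = E(-1/2).

(A) 1 - x  ->  1 - (1/(1 - x)) = x/(x - 1); check: E(3) = -2 but E(-1/2) = 3/2.   [not invariant]
(B) x/(1 - x)  ->  (1/(1 - x))/(1 - (1/(1 - x))) = -1/x; check: E(3) = -3/2 but E(-1/2) = -1/3.   [not invariant]
(C) x + 1/(1 - x) + (x - 1)/x  ->  (1/(1 - x)) + 1/(1 - (1/(1 - x))) + ((1/(1 - x)) - 1)/(1/(1 - x)), which simplifies back to x + 1/(1 - x) + (x - 1)/x; check: E(3) = 19/6, E(-1/2) = 19/6.   [invariant]
(D) x + 1/(x + 1) + (x + 1)/x  ->  (1/(1 - x)) + 1/((1/(1 - x)) + 1) + ((1/(1 - x)) + 1)/(1/(1 - x)) = (-x^3 + 6x^2 - 11x + 7)/(x^2 - 3x + 2); check: E(3) = 55/12 but E(-1/2) = 1/2.   [not invariant]

Only (C) is unchanged. Indeed f(f(x)) = 1/(1 - 1/(1-x)) = (1-x)/(-x) = (x-1)/x, so E(x) = x + f(x) + f(f(x)) is the sum over the whole 3-cycle; applying f just permutes the three terms cyclically (x -> f(x) -> f(f(x)) -> x), leaving the sum unchanged.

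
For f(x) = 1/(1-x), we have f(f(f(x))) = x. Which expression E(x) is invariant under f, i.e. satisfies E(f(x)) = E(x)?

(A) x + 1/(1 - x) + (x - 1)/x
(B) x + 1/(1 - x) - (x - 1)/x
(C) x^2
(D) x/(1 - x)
A

Replace x by f(x) = 1/(1 - x) in each option and simplify. As a quick numerical cross-check, also compare E(5) with E(f(5)) = E(-1/4).

(A) x + 1/(1 - x) + (x - 1)/x  ->  (1/(1 - x)) + 1/(1 - (1/(1 - x))) + ((1/(1 - x)) - 1)/(1/(1 - x)), which simplifies back to x + 1/(1 - x) + (x - 1)/x; check: E(5) = 111/20, E(-1/4) = 111/20.   [invariant]
(B) x + 1/(1 - x) - (x - 1)/x  ->  (1/(1 - x)) + 1/(1 - (1/(1 - x))) - ((1/(1 - x)) - 1)/(1/(1 - x)) = (x^2(1 - x) - x + (x - 1)^2)/(x(x - 1)); check: E(5) = 79/20 but E(-1/4) = -89/20.   [not invariant]
(C) x^2  ->  (1/(1 - x))^2 = (x - 1)^(-2); check: E(5) = 25 but E(-1/4) = 1/16.   [not invariant]
(D) x/(1 - x)  ->  (1/(1 - x))/(1 - (1/(1 - x))) = -1/x; check: E(5) = -5/4 but E(-1/4) = -1/5.   [not invariant]

Only (A) is unchanged. Indeed f(f(x)) = 1/(1 - 1/(1-x)) = (1-x)/(-x) = (x-1)/x, so E(x) = x + f(x) + f(f(x)) is the sum over the whole 3-cycle; applying f just permutes the three terms cyclically (x -> f(x) -> f(f(x)) -> x), leaving the sum unchanged.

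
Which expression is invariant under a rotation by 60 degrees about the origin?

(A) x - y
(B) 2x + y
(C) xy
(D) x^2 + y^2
D

A rotation by 60 degrees sends (x, y) to (x/2 - sqrt(3)y/2, sqrt(3)x/2 + y/2).
Substitute the transformed coordinates into each option and compare with the original:
(A) x - y  ->  (x/2 - sqrt(3)y/2) - (sqrt(3)x/2 + y/2) = -sqrt(3)x/2 + x/2 - sqrt(3)y/2 - y/2   [differs from x - y: not invariant]
(B) 2x + y  ->  2(x/2 - sqrt(3)y/2) + (sqrt(3)x/2 + y/2) = sqrt(3)x/2 + x - sqrt(3)y + y/2   [differs from 2x + y: not invariant]
(C) xy  ->  (x/2 - sqrt(3)y/2)(sqrt(3)x/2 + y/2) = sqrt(3)x^2/4 - xy/2 - sqrt(3)y^2/4   [differs from xy: not invariant]
(D) x^2 + y^2  ->  (x/2 - sqrt(3)y/2)^2 + (sqrt(3)x/2 + y/2)^2 = x^2 + y^2   [equals x^2 + y^2: invariant]

Only option (D), x^2 + y^2, is unchanged by the transformation.
Geometrically, x^2 + y^2 is the squared distance from the origin, which every rotation about the origin preserves.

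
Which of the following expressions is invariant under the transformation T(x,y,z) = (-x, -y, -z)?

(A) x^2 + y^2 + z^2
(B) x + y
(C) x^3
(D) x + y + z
A

Apply T(x,y,z) = (-x, -y, -z) to each option, i.e. replace (x, y, z) by the transformed coordinates.
Substitute the transformed coordinates into each option and compare with the original:
(A) x^2 + y^2 + z^2  ->  (-x)^2 + (-y)^2 + (-z)^2 = x^2 + y^2 + z^2   [equals x^2 + y^2 + z^2: invariant]
(B) x + y  ->  (-x) + (-y) = -x - y   [differs from x + y: not invariant]
(C) x^3  ->  (-x)^3 = -x^3   [differs from x^3: not invariant]
(D) x + y + z  ->  (-x) + (-y) + (-z) = -x - y - z   [differs from x + y + z: not invariant]

Only option (A), x^2 + y^2 + z^2, is unchanged by the transformation.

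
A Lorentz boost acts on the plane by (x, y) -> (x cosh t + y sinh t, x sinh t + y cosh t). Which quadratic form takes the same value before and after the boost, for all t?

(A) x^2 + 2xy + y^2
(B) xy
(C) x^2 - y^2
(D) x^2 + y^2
C

Write x' = x cosh t + y sinh t, y' = x sinh t + y cosh t and substitute into each option:
(A) x^2 + 2xy + y^2: (x' + y')^2 with x' + y' = (x + y)(cosh t + sinh t) = (x + y)e^t, so it becomes (x + y)^2 e^(2t)   [not invariant for t != 0]
(B) xy: (x cosh t + y sinh t)(x sinh t + y cosh t) = xy(cosh^2 t + sinh^2 t) + (x^2 + y^2) sinh t cosh t = xy cosh 2t + (x^2 + y^2)(sinh 2t)/2   [not invariant for t != 0]
(C) x^2 - y^2: (x cosh t + y sinh t)^2 - (x sinh t + y cosh t)^2 = x^2(cosh^2 t - sinh^2 t) + 2xy(cosh t sinh t - sinh t cosh t) + y^2(sinh^2 t - cosh^2 t) = x^2 - y^2   [invariant, using cosh^2 t - sinh^2 t = 1]
(D) x^2 + y^2: (x cosh t + y sinh t)^2 + (x sinh t + y cosh t)^2 = (x^2 + y^2)(cosh^2 t + sinh^2 t) + 4xy sinh t cosh t = (x^2 + y^2) cosh 2t + 2xy sinh 2t   [not invariant for t != 0]

Only (C) x^2 - y^2 is unchanged; it is the Minkowski form preserved by Lorentz boosts, just as x^2 + y^2 is preserved by ordinary rotations.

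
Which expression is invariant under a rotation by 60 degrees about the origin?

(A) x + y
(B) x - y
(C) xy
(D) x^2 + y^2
D

A rotation by 60 degrees sends (x, y) to (x/2 - sqrt(3)y/2, sqrt(3)x/2 + y/2).
Substitute the transformed coordinates into each option and compare with the original:
(A) x + y  ->  (x/2 - sqrt(3)y/2) + (sqrt(3)x/2 + y/2) = x/2 + sqrt(3)x/2 - sqrt(3)y/2 + y/2   [differs from x + y: not invariant]
(B) x - y  ->  (x/2 - sqrt(3)y/2) - (sqrt(3)x/2 + y/2) = -sqrt(3)x/2 + x/2 - sqrt(3)y/2 - y/2   [differs from x - y: not invariant]
(C) xy  ->  (x/2 - sqrt(3)y/2)(sqrt(3)x/2 + y/2) = sqrt(3)x^2/4 - xy/2 - sqrt(3)y^2/4   [differs from xy: not invariant]
(D) x^2 + y^2  ->  (x/2 - sqrt(3)y/2)^2 + (sqrt(3)x/2 + y/2)^2 = x^2 + y^2   [equals x^2 + y^2: invariant]

Only option (D), x^2 + y^2, is unchanged by the transformation.
Geometrically, x^2 + y^2 is the squared distance from the origin, which every rotation about the origin preserves.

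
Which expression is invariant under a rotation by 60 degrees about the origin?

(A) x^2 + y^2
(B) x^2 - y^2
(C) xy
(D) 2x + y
A

A rotation by 60 degrees sends (x, y) to (x/2 - sqrt(3)y/2, sqrt(3)x/2 + y/2).
Substitute the transformed coordinates into each option and compare with the original:
(A) x^2 + y^2  ->  (x/2 - sqrt(3)y/2)^2 + (sqrt(3)x/2 + y/2)^2 = x^2 + y^2   [equals x^2 + y^2: invariant]
(B) x^2 - y^2  ->  (x/2 - sqrt(3)y/2)^2 - (sqrt(3)x/2 + y/2)^2 = -x^2/2 - sqrt(3)xy + y^2/2   [differs from x^2 - y^2: not invariant]
(C) xy  ->  (x/2 - sqrt(3)y/2)(sqrt(3)x/2 + y/2) = sqrt(3)x^2/4 - xy/2 - sqrt(3)y^2/4   [differs from xy: not invariant]
(D) 2x + y  ->  2(x/2 - sqrt(3)y/2) + (sqrt(3)x/2 + y/2) = sqrt(3)x/2 + x - sqrt(3)y + y/2   [differs from 2x + y: not invariant]

Only option (A), x^2 + y^2, is unchanged by the transformation.
Geometrically, x^2 + y^2 is the squared distance from the origin, which every rotation about the origin preserves.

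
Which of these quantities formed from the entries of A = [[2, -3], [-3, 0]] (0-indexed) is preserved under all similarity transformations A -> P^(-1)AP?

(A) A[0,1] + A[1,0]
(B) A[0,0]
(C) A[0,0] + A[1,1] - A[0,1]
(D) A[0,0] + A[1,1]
D

A[0,0] + A[1,1] is the trace of A. By the cyclic property of the trace, tr(P^(-1)AP) = tr(APP^(-1)) = tr(A), so it is the same for every matrix similar to A.

The other combinations are not similarity invariants. For example, take P = [[2, 1], [1, 1]] (det P = 1), so P^(-1) = [[1, -1], [-1, 2]] and
B = P^(-1)AP = [[7, 2], [-13, -5]].
Evaluating each option on A and on B:
(A) A[0,1] + A[1,0]: -6 for A, -11 for B -> changes
(B) A[0,0]: 2 for A, 7 for B -> changes
(C) A[0,0] + A[1,1] - A[0,1]: 5 for A, 0 for B -> changes
(D) A[0,0] + A[1,1]: 2 for A, 2 for B -> unchanged

Only (D) A[0,0] + A[1,1] = 2 survives (and it does so for every P, not just this one), so it is the invariant.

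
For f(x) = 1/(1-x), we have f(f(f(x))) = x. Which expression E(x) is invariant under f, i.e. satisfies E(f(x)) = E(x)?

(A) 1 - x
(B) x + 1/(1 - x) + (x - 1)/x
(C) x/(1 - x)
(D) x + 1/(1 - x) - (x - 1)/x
B

Replace x by f(x) = 1/(1 - x) in each option and simplify. As a quick numerical cross-check, also compare E(4) with E(f(4)) = E(-1/3).

(A) 1 - x  ->  1 - (1/(1 - x)) = x/(x - 1); check: E(4) = -3 but E(-1/3) = 4/3.   [not invariant]
(B) x + 1/(1 - x) + (x - 1)/x  ->  (1/(1 - x)) + 1/(1 - (1/(1 - x))) + ((1/(1 - x)) - 1)/(1/(1 - x)), which simplifies back to x + 1/(1 - x) + (x - 1)/x; check: E(4) = 53/12, E(-1/3) = 53/12.   [invariant]
(C) x/(1 - x)  ->  (1/(1 - x))/(1 - (1/(1 - x))) = -1/x; check: E(4) = -4/3 but E(-1/3) = -1/4.   [not invariant]
(D) x + 1/(1 - x) - (x - 1)/x  ->  (1/(1 - x)) + 1/(1 - (1/(1 - x))) - ((1/(1 - x)) - 1)/(1/(1 - x)) = (x^2(1 - x) - x + (x - 1)^2)/(x(x - 1)); check: E(4) = 35/12 but E(-1/3) = -43/12.   [not invariant]

Only (B) is unchanged. Indeed f(f(x)) = 1/(1 - 1/(1-x)) = (1-x)/(-x) = (x-1)/x, so E(x) = x + f(x) + f(f(x)) is the sum over the whole 3-cycle; applying f just permutes the three terms cyclically (x -> f(x) -> f(f(x)) -> x), leaving the sum unchanged.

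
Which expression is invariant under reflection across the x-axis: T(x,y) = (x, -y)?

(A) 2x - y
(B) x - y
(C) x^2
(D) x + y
C

The map is reflection across the x-axis: T(x,y) = (x, -y).
Substitute the transformed coordinates into each option and compare with the original:
(A) 2x - y  ->  2(x) - (-y) = 2x + y   [differs from 2x - y: not invariant]
(B) x - y  ->  (x) - (-y) = x + y   [differs from x - y: not invariant]
(C) x^2  ->  (x)^2 = x^2   [equals x^2: invariant]
(D) x + y  ->  (x) + (-y) = x - y   [differs from x + y: not invariant]

Only option (C), x^2, is unchanged by the transformation.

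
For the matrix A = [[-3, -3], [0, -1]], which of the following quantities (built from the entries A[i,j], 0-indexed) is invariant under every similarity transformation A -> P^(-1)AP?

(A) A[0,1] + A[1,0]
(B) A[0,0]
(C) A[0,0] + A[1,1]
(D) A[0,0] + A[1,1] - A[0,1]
C

A[0,0] + A[1,1] is the trace of A. By the cyclic property of the trace, tr(P^(-1)AP) = tr(APP^(-1)) = tr(A), so it is the same for every matrix similar to A.

The other combinations are not similarity invariants. For example, take P = [[2, 1], [1, 1]] (det P = 1), so P^(-1) = [[1, -1], [-1, 2]] and
B = P^(-1)AP = [[-8, -5], [7, 4]].
Evaluating each option on A and on B:
(A) A[0,1] + A[1,0]: -3 for A, 2 for B -> changes
(B) A[0,0]: -3 for A, -8 for B -> changes
(C) A[0,0] + A[1,1]: -4 for A, -4 for B -> unchanged
(D) A[0,0] + A[1,1] - A[0,1]: -1 for A, 1 for B -> changes

Only (C) A[0,0] + A[1,1] = -4 survives (and it does so for every P, not just this one), so it is the invariant.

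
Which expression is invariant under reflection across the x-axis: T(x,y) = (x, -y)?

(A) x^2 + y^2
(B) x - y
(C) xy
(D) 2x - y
A

The map is reflection across the x-axis: T(x,y) = (x, -y).
Substitute the transformed coordinates into each option and compare with the original:
(A) x^2 + y^2  ->  (x)^2 + (-y)^2 = x^2 + y^2   [equals x^2 + y^2: invariant]
(B) x - y  ->  (x) - (-y) = x + y   [differs from x - y: not invariant]
(C) xy  ->  (x)(-y) = -xy   [differs from xy: not invariant]
(D) 2x - y  ->  2(x) - (-y) = 2x + y   [differs from 2x - y: not invariant]

Only option (A), x^2 + y^2, is unchanged by the transformation.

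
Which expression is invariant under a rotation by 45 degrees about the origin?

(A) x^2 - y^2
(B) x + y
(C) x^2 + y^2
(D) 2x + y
C

A rotation by 45 degrees sends (x, y) to (sqrt(2)x/2 - sqrt(2)y/2, sqrt(2)x/2 + sqrt(2)y/2).
Substitute the transformed coordinates into each option and compare with the original:
(A) x^2 - y^2  ->  (sqrt(2)x/2 - sqrt(2)y/2)^2 - (sqrt(2)x/2 + sqrt(2)y/2)^2 = -2xy   [differs from x^2 - y^2: not invariant]
(B) x + y  ->  (sqrt(2)x/2 - sqrt(2)y/2) + (sqrt(2)x/2 + sqrt(2)y/2) = sqrt(2)x   [differs from x + y: not invariant]
(C) x^2 + y^2  ->  (sqrt(2)x/2 - sqrt(2)y/2)^2 + (sqrt(2)x/2 + sqrt(2)y/2)^2 = x^2 + y^2   [equals x^2 + y^2: invariant]
(D) 2x + y  ->  2(sqrt(2)x/2 - sqrt(2)y/2) + (sqrt(2)x/2 + sqrt(2)y/2) = 3sqrt(2)x/2 - sqrt(2)y/2   [differs from 2x + y: not invariant]

Only option (C), x^2 + y^2, is unchanged by the transformation.
Geometrically, x^2 + y^2 is the squared distance from the origin, which every rotation about the origin preserves.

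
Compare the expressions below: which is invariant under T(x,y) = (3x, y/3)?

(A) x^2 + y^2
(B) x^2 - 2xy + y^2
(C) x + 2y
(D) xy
D

An expression E(x,y) is invariant under T if E(T(x,y)) = E(x,y). Here T(x,y) = (3x, y/3).
Substitute the transformed coordinates into each option and compare with the original:
(A) x^2 + y^2  ->  (3x)^2 + (y/3)^2 = 9x^2 + y^2/9   [differs from x^2 + y^2: not invariant]
(B) x^2 - 2xy + y^2  ->  (3x)^2 - 2(3x)(y/3) + (y/3)^2 = 9x^2 - 2xy + y^2/9   [differs from x^2 - 2xy + y^2: not invariant]
(C) x + 2y  ->  (3x) + 2(y/3) = 3x + 2y/3   [differs from x + 2y: not invariant]
(D) xy  ->  (3x)(y/3) = xy   [equals xy: invariant]

Only option (D), xy, is unchanged by the transformation.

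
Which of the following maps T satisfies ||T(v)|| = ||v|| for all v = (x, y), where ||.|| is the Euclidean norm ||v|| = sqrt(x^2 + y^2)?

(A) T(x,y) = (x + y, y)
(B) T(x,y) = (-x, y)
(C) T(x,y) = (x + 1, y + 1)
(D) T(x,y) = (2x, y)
B

A transformation preserves a norm if ||T(v)|| = ||v|| for every v; a single vector where the norm changes rules an option out.

(A) T(x,y) = (x + y, y): v = (0, 1) has norm sqrt((0)^2 + (1)^2) = 1, but T(v) = (1, 1) has norm sqrt(2) -- not preserved.
(B) T(x,y) = (-x, y): preserves the norm -- it is an orthogonal map (a rotation/reflection), and (-x)^2 + (y)^2 simplifies to x^2 + y^2.
(C) T(x,y) = (x + 1, y + 1): v = (1, 0) has norm sqrt((1)^2 + (0)^2) = 1, but T(v) = (2, 1) has norm sqrt(5) -- not preserved.
(D) T(x,y) = (2x, y): v = (1, 0) has norm sqrt((1)^2 + (0)^2) = 1, but T(v) = (2, 0) has norm 2 -- not preserved.

Therefore the answer is (B).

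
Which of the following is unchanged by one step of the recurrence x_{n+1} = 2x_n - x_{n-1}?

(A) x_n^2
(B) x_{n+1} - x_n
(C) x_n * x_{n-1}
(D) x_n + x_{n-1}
B

For the recurrence x_{n+1} = 2x_n - x_{n-1}:

If x_{n+1} = 2x_n - x_{n-1}, then:
x_{n+1} - x_n = x_n - x_{n-1}
The first difference is constant throughout the sequence.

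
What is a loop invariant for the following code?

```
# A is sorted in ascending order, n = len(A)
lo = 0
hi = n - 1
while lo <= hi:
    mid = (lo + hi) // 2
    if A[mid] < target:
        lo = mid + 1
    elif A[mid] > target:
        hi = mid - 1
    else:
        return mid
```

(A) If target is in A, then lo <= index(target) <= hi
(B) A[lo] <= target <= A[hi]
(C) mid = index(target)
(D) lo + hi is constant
A

A loop invariant must hold before the first iteration and be re-established by every execution of the body.

(A) If target is in A, then lo <= index(target) <= hi: Before the loop [lo, hi] = [0, n-1] covers every index. When A[mid] < target, sortedness puts target strictly to the right of mid, so setting lo = mid + 1 keeps index(target) in [lo, hi]; symmetrically for hi = mid - 1. Hence 'if target is in A then lo <= index(target) <= hi' holds after every iteration, and when lo > hi it proves target is absent.

The other options fail:
(B) A[lo] <= target <= A[hi]: fails when target is not in A (e.g. target < A[0] already violates it before the loop), so it is not maintained in general.
(C) mid = index(target): mid is just the current probe; it equals index(target) only on the iteration that returns.
(D) lo + hi is constant: each iteration moves exactly one of lo, hi, so lo + hi changes (e.g. 0 + (n-1) becomes (mid+1) + (n-1)).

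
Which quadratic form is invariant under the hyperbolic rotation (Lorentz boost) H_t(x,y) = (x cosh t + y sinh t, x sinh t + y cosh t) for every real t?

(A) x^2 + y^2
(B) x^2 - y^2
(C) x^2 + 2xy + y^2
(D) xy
B

Write x' = x cosh t + y sinh t, y' = x sinh t + y cosh t and substitute into each option:
(A) x^2 + y^2: (x cosh t + y sinh t)^2 + (x sinh t + y cosh t)^2 = (x^2 + y^2)(cosh^2 t + sinh^2 t) + 4xy sinh t cosh t = (x^2 + y^2) cosh 2t + 2xy sinh 2t   [not invariant for t != 0]
(B) x^2 - y^2: (x cosh t + y sinh t)^2 - (x sinh t + y cosh t)^2 = x^2(cosh^2 t - sinh^2 t) + 2xy(cosh t sinh t - sinh t cosh t) + y^2(sinh^2 t - cosh^2 t) = x^2 - y^2   [invariant, using cosh^2 t - sinh^2 t = 1]
(C) x^2 + 2xy + y^2: (x' + y')^2 with x' + y' = (x + y)(cosh t + sinh t) = (x + y)e^t, so it becomes (x + y)^2 e^(2t)   [not invariant for t != 0]
(D) xy: (x cosh t + y sinh t)(x sinh t + y cosh t) = xy(cosh^2 t + sinh^2 t) + (x^2 + y^2) sinh t cosh t = xy cosh 2t + (x^2 + y^2)(sinh 2t)/2   [not invariant for t != 0]

Only (B) x^2 - y^2 is unchanged; it is the Minkowski form preserved by Lorentz boosts, just as x^2 + y^2 is preserved by ordinary rotations.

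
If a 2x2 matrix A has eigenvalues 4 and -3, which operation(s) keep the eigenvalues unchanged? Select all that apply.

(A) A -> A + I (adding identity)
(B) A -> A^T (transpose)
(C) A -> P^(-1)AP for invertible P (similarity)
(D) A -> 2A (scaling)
B and C

Eigenvalues are preserved by:
1. Similarity transformations: A -> P^(-1)AP (same characteristic polynomial)
2. Transpose: A^T has the same eigenvalues as A

Eigenvalues are NOT preserved by:
- Adding identity: eigenvalues become 4+1, -3+1
- Scaling: eigenvalues become 8, -6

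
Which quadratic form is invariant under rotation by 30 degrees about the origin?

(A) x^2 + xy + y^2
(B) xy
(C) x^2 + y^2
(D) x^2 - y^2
C

Rotation by 30 degrees sends (x, y) to (sqrt(3)x/2 - y/2, x/2 + sqrt(3)y/2).
Substitute the transformed coordinates into each option and compare with the original:
(A) x^2 + xy + y^2  ->  (sqrt(3)x/2 - y/2)^2 + (sqrt(3)x/2 - y/2)(x/2 + sqrt(3)y/2) + (x/2 + sqrt(3)y/2)^2 = sqrt(3)x^2/4 + x^2 + xy/2 - sqrt(3)y^2/4 + y^2   [differs from x^2 + xy + y^2: not invariant]
(B) xy  ->  (sqrt(3)x/2 - y/2)(x/2 + sqrt(3)y/2) = sqrt(3)x^2/4 + xy/2 - sqrt(3)y^2/4   [differs from xy: not invariant]
(C) x^2 + y^2  ->  (sqrt(3)x/2 - y/2)^2 + (x/2 + sqrt(3)y/2)^2 = x^2 + y^2   [equals x^2 + y^2: invariant]
(D) x^2 - y^2  ->  (sqrt(3)x/2 - y/2)^2 - (x/2 + sqrt(3)y/2)^2 = x^2/2 - sqrt(3)xy - y^2/2   [differs from x^2 - y^2: not invariant]

Only option (C), x^2 + y^2, is unchanged by the transformation.
x^2 + y^2 is the squared distance from the origin, which rotations preserve.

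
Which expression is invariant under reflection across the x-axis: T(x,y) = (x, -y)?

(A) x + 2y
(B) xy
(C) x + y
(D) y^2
D

The map is reflection across the x-axis: T(x,y) = (x, -y).
Substitute the transformed coordinates into each option and compare with the original:
(A) x + 2y  ->  (x) + 2(-y) = x - 2y   [differs from x + 2y: not invariant]
(B) xy  ->  (x)(-y) = -xy   [differs from xy: not invariant]
(C) x + y  ->  (x) + (-y) = x - y   [differs from x + y: not invariant]
(D) y^2  ->  (-y)^2 = y^2   [equals y^2: invariant]

Only option (D), y^2, is unchanged by the transformation.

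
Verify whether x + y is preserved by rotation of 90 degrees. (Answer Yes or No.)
No

Applying rotation by 90 degrees: x' = x*cos(90 degrees) - y*sin(90 degrees) = -y, y' = x*sin(90 degrees) + y*cos(90 degrees) = x

Substituting into x + y:
(-y) + (x)
= x - y

This differs from the original expression x + y, so it is NOT invariant.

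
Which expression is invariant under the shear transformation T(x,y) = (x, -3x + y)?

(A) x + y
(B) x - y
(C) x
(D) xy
C

Under the shear T(x,y) = (x, -3x + y):
Substitute the transformed coordinates into each option and compare with the original:
(A) x + y  ->  (x) + (-3x + y) = -2x + y   [differs from x + y: not invariant]
(B) x - y  ->  (x) - (-3x + y) = 4x - y   [differs from x - y: not invariant]
(C) x  ->  (x) = x   [equals x: invariant]
(D) xy  ->  (x)(-3x + y) = -3x^2 + xy   [differs from xy: not invariant]

Only option (C), x, is unchanged by the transformation.
A vertical shear moves points parallel to the y-axis, so the x-coordinate (and any function of x alone) is unchanged.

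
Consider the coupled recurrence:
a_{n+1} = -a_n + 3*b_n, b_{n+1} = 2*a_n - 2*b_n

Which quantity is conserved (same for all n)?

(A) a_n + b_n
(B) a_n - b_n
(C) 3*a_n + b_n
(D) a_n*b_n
A

Replace a_n by a_{n+1} = -a_n + 3*b_n and b_n by b_{n+1} = 2*a_n - 2*b_n in each option and simplify:
(A) a_n + b_n  ->  (-a_n + 3*b_n) + (2*a_n - 2*b_n) = a_n + b_n   [conserved]
(B) a_n - b_n  ->  (-a_n + 3*b_n) - (2*a_n - 2*b_n) = -3*a_n + 5*b_n   [not conserved]
(C) 3*a_n + b_n  ->  3*(-a_n + 3*b_n) + (2*a_n - 2*b_n) = -a_n + 7*b_n   [not conserved]
(D) a_n*b_n  ->  (-a_n + 3*b_n)*(2*a_n - 2*b_n) = -2*a_n^2 + 8*a_n*b_n - 6*b_n^2   [not conserved]

Only (A) a_n + b_n returns to itself after one step, so it is the conserved quantity.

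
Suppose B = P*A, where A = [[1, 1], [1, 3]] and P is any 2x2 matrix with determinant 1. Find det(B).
2

By the multiplicative property of determinants, det(B) = det(P*A) = det(P) * det(A) = det(A),
so the determinant is invariant under multiplication by any determinant-1 matrix; we just need det(A).

det(A) = (1)(3) - (1)(1) = 3 - 1 = 2

Therefore det(B) = 1 * 2 = 2.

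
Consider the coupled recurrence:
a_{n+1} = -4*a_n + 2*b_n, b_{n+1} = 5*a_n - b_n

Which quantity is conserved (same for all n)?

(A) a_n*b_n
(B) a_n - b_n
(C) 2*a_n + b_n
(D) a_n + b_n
D

Replace a_n by a_{n+1} = -4*a_n + 2*b_n and b_n by b_{n+1} = 5*a_n - b_n in each option and simplify:
(A) a_n*b_n  ->  (-4*a_n + 2*b_n)*(5*a_n - b_n) = -20*a_n^2 + 14*a_n*b_n - 2*b_n^2   [not conserved]
(B) a_n - b_n  ->  (-4*a_n + 2*b_n) - (5*a_n - b_n) = -9*a_n + 3*b_n   [not conserved]
(C) 2*a_n + b_n  ->  2*(-4*a_n + 2*b_n) + (5*a_n - b_n) = -3*a_n + 3*b_n   [not conserved]
(D) a_n + b_n  ->  (-4*a_n + 2*b_n) + (5*a_n - b_n) = a_n + b_n   [conserved]

Only (D) a_n + b_n returns to itself after one step, so it is the conserved quantity.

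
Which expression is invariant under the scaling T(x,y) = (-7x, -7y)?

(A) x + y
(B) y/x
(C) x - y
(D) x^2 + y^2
B

Under the uniform scaling T(x,y) = (-7x, -7y):
Substitute the transformed coordinates into each option and compare with the original:
(A) x + y  ->  (-7x) + (-7y) = -7x - 7y   [differs from x + y: not invariant]
(B) y/x  ->  (-7y)/(-7x) = y/x   [equals y/x: invariant]
(C) x - y  ->  (-7x) - (-7y) = -7x + 7y   [differs from x - y: not invariant]
(D) x^2 + y^2  ->  (-7x)^2 + (-7y)^2 = 49x^2 + 49y^2   [differs from x^2 + y^2: not invariant]

Only option (B), y/x, is unchanged by the transformation.
The common factor -7 cancels in a ratio of coordinates, while sums, products and sums of squares pick up factors of -7 or 49.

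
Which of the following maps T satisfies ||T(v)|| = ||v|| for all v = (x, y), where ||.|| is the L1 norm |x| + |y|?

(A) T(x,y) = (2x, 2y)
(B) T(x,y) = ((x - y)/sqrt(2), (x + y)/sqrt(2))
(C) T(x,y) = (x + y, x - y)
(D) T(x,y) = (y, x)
D

A transformation preserves a norm if ||T(v)|| = ||v|| for every v; a single vector where the norm changes rules an option out.

(A) T(x,y) = (2x, 2y): v = (1, 0) has norm |1| + |0| = 1, but T(v) = (2, 0) has norm 2 -- not preserved.
(B) T(x,y) = ((x - y)/sqrt(2), (x + y)/sqrt(2)): v = (1, 0) has norm |1| + |0| = 1, but T(v) = (sqrt(2)/2, sqrt(2)/2) has norm sqrt(2) -- not preserved.
(C) T(x,y) = (x + y, x - y): v = (1, 0) has norm |1| + |0| = 1, but T(v) = (1, 1) has norm 2 -- not preserved.
(D) T(x,y) = (y, x): preserves the norm -- it only permutes the coordinates and/or flips signs, which leaves |x| + |y| unchanged.

Therefore the answer is (D).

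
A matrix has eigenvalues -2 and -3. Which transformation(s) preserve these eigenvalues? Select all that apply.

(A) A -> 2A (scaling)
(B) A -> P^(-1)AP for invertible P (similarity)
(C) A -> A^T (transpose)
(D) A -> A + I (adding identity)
B and C

Eigenvalues are preserved by:
1. Similarity transformations: A -> P^(-1)AP (same characteristic polynomial)
2. Transpose: A^T has the same eigenvalues as A

Eigenvalues are NOT preserved by:
- Adding identity: eigenvalues become -2+1, -3+1
- Scaling: eigenvalues become -4, -6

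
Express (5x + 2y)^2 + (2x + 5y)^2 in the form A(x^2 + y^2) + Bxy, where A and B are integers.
29(x^2 + y^2) + 40xy

Expanding: (5x + 2y)^2 = 25x^2 + 20xy + 4y^2
(2x + 5y)^2 = 4x^2 + 20xy + 25y^2
Sum = (25+4)(x^2+y^2) + 40xy = 29(x^2 + y^2) + 40xy
This is symmetric in x and y.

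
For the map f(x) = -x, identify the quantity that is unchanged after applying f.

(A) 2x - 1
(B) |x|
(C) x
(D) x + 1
B

For f(x) = -x:
Applying f replaces x by -x. Since |-x| = |x|, the absolute value is unchanged by f, whereas x -> -x, 2x - 1 -> -2x - 1 and x + 1 -> -x + 1 all change.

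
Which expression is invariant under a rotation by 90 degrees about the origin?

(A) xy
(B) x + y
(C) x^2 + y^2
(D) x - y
C

A rotation by 90 degrees sends (x, y) to (-y, x).
Substitute the transformed coordinates into each option and compare with the original:
(A) xy  ->  (-y)(x) = -xy   [differs from xy: not invariant]
(B) x + y  ->  (-y) + (x) = x - y   [differs from x + y: not invariant]
(C) x^2 + y^2  ->  (-y)^2 + (x)^2 = x^2 + y^2   [equals x^2 + y^2: invariant]
(D) x - y  ->  (-y) - (x) = -x - y   [differs from x - y: not invariant]

Only option (C), x^2 + y^2, is unchanged by the transformation.
Geometrically, x^2 + y^2 is the squared distance from the origin, which every rotation about the origin preserves.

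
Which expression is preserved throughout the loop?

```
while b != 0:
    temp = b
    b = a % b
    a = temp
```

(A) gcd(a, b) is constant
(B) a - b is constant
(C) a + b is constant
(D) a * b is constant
A

A loop invariant must hold before the first iteration and be re-established by every execution of the body.

(A) gcd(a, b) is constant: One iteration replaces (a, b) by (b, a mod b). Since a mod b = a - q*b for an integer q, any common divisor of a and b divides b and a mod b, and conversely; hence gcd(b, a mod b) = gcd(a, b). For instance (35, 6) -> (6, 5) keeps gcd = 1. At exit b = 0 and a = gcd of the original inputs.

The other options fail:
(B) a - b is constant: e.g. (a, b) = (35, 6) -> (6, 5): the difference goes from 29 to 1.
(C) a + b is constant: e.g. (a, b) = (35, 6) -> (6, 5): the sum goes from 41 to 11.
(D) a * b is constant: e.g. (a, b) = (35, 6) -> (6, 5): the product goes from 210 to 30.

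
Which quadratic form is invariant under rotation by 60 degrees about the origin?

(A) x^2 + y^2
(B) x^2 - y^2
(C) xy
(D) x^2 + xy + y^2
A

Rotation by 60 degrees sends (x, y) to (x/2 - sqrt(3)y/2, sqrt(3)x/2 + y/2).
Substitute the transformed coordinates into each option and compare with the original:
(A) x^2 + y^2  ->  (x/2 - sqrt(3)y/2)^2 + (sqrt(3)x/2 + y/2)^2 = x^2 + y^2   [equals x^2 + y^2: invariant]
(B) x^2 - y^2  ->  (x/2 - sqrt(3)y/2)^2 - (sqrt(3)x/2 + y/2)^2 = -x^2/2 - sqrt(3)xy + y^2/2   [differs from x^2 - y^2: not invariant]
(C) xy  ->  (x/2 - sqrt(3)y/2)(sqrt(3)x/2 + y/2) = sqrt(3)x^2/4 - xy/2 - sqrt(3)y^2/4   [differs from xy: not invariant]
(D) x^2 + xy + y^2  ->  (x/2 - sqrt(3)y/2)^2 + (x/2 - sqrt(3)y/2)(sqrt(3)x/2 + y/2) + (sqrt(3)x/2 + y/2)^2 = sqrt(3)x^2/4 + x^2 - xy/2 - sqrt(3)y^2/4 + y^2   [differs from x^2 + xy + y^2: not invariant]

Only option (A), x^2 + y^2, is unchanged by the transformation.
x^2 + y^2 is the squared distance from the origin, which rotations preserve.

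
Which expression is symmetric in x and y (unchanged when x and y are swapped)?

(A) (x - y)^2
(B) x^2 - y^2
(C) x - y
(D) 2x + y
A

A symmetric expression is unchanged when the variables are permuted; here the transformation to test is the swap (x, y) -> (y, x).
Substitute the transformed coordinates into each option and compare with the original:
(A) (x - y)^2  ->  ((y) - (x))^2 = x^2 - 2xy + y^2   [equals (x - y)^2: invariant]
(B) x^2 - y^2  ->  (y)^2 - (x)^2 = -x^2 + y^2   [differs from x^2 - y^2: not invariant]
(C) x - y  ->  (y) - (x) = -x + y   [differs from x - y: not invariant]
(D) 2x + y  ->  2(y) + (x) = x + 2y   [differs from 2x + y: not invariant]

Only option (A), (x - y)^2, is unchanged by the transformation.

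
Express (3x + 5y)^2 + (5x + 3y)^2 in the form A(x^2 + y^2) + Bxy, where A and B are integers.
34(x^2 + y^2) + 60xy

Expanding: (3x + 5y)^2 = 9x^2 + 30xy + 25y^2
(5x + 3y)^2 = 25x^2 + 30xy + 9y^2
Sum = (9+25)(x^2+y^2) + 60xy = 34(x^2 + y^2) + 60xy
This is symmetric in x and y.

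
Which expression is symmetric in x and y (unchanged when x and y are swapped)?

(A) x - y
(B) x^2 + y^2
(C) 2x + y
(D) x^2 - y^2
B

A symmetric expression is unchanged when the variables are permuted; here the transformation to test is the swap (x, y) -> (y, x).
Substitute the transformed coordinates into each option and compare with the original:
(A) x - y  ->  (y) - (x) = -x + y   [differs from x - y: not invariant]
(B) x^2 + y^2  ->  (y)^2 + (x)^2 = x^2 + y^2   [equals x^2 + y^2: invariant]
(C) 2x + y  ->  2(y) + (x) = x + 2y   [differs from 2x + y: not invariant]
(D) x^2 - y^2  ->  (y)^2 - (x)^2 = -x^2 + y^2   [differs from x^2 - y^2: not invariant]

Only option (B), x^2 + y^2, is unchanged by the transformation.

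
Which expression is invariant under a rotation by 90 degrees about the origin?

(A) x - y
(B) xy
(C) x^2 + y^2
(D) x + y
C

A rotation by 90 degrees sends (x, y) to (-y, x).
Substitute the transformed coordinates into each option and compare with the original:
(A) x - y  ->  (-y) - (x) = -x - y   [differs from x - y: not invariant]
(B) xy  ->  (-y)(x) = -xy   [differs from xy: not invariant]
(C) x^2 + y^2  ->  (-y)^2 + (x)^2 = x^2 + y^2   [equals x^2 + y^2: invariant]
(D) x + y  ->  (-y) + (x) = x - y   [differs from x + y: not invariant]

Only option (C), x^2 + y^2, is unchanged by the transformation.
Geometrically, x^2 + y^2 is the squared distance from the origin, which every rotation about the origin preserves.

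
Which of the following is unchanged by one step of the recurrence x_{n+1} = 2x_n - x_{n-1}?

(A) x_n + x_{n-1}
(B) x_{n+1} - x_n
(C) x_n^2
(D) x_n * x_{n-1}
B

For the recurrence x_{n+1} = 2x_n - x_{n-1}:

If x_{n+1} = 2x_n - x_{n-1}, then:
x_{n+1} - x_n = x_n - x_{n-1}
The first difference is constant throughout the sequence.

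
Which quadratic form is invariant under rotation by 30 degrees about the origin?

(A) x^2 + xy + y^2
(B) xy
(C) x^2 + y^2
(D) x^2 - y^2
C

Rotation by 30 degrees sends (x, y) to (sqrt(3)x/2 - y/2, x/2 + sqrt(3)y/2).
Substitute the transformed coordinates into each option and compare with the original:
(A) x^2 + xy + y^2  ->  (sqrt(3)x/2 - y/2)^2 + (sqrt(3)x/2 - y/2)(x/2 + sqrt(3)y/2) + (x/2 + sqrt(3)y/2)^2 = sqrt(3)x^2/4 + x^2 + xy/2 - sqrt(3)y^2/4 + y^2   [differs from x^2 + xy + y^2: not invariant]
(B) xy  ->  (sqrt(3)x/2 - y/2)(x/2 + sqrt(3)y/2) = sqrt(3)x^2/4 + xy/2 - sqrt(3)y^2/4   [differs from xy: not invariant]
(C) x^2 + y^2  ->  (sqrt(3)x/2 - y/2)^2 + (x/2 + sqrt(3)y/2)^2 = x^2 + y^2   [equals x^2 + y^2: invariant]
(D) x^2 - y^2  ->  (sqrt(3)x/2 - y/2)^2 - (x/2 + sqrt(3)y/2)^2 = x^2/2 - sqrt(3)xy - y^2/2   [differs from x^2 - y^2: not invariant]

Only option (C), x^2 + y^2, is unchanged by the transformation.
x^2 + y^2 is the squared distance from the origin, which rotations preserve.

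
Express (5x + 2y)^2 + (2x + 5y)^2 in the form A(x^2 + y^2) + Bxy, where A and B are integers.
29(x^2 + y^2) + 40xy

Expanding: (5x + 2y)^2 = 25x^2 + 20xy + 4y^2
(2x + 5y)^2 = 4x^2 + 20xy + 25y^2
Sum = (25+4)(x^2+y^2) + 40xy = 29(x^2 + y^2) + 40xy
This is symmetric in x and y.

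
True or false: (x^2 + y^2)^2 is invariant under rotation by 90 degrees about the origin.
True

Applying rotation by 90 degrees: x' = x*cos(90 degrees) - y*sin(90 degrees) = -y, y' = x*sin(90 degrees) + y*cos(90 degrees) = x

Substituting into (x^2 + y^2)^2:
((-y)^2 + (x)^2)^2
= x^4 + 2x^2y^2 + y^4 = (x^2 + y^2)^2

This equals the original expression (x^2 + y^2)^2, so it IS invariant.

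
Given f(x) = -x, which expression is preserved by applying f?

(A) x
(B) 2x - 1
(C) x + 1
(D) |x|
D

For f(x) = -x:
Applying f replaces x by -x. Since |-x| = |x|, the absolute value is unchanged by f, whereas x -> -x, 2x - 1 -> -2x - 1 and x + 1 -> -x + 1 all change.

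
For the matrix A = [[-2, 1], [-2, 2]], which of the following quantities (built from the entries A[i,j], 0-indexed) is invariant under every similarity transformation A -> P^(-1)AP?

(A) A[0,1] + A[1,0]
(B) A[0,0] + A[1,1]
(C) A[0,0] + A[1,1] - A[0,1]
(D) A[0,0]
B

A[0,0] + A[1,1] is the trace of A. By the cyclic property of the trace, tr(P^(-1)AP) = tr(APP^(-1)) = tr(A), so it is the same for every matrix similar to A.

The other combinations are not similarity invariants. For example, take P = [[2, 1], [1, 1]] (det P = 1), so P^(-1) = [[1, -1], [-1, 2]] and
B = P^(-1)AP = [[-1, -1], [-1, 1]].
Evaluating each option on A and on B:
(A) A[0,1] + A[1,0]: -1 for A, -2 for B -> changes
(B) A[0,0] + A[1,1]: 0 for A, 0 for B -> unchanged
(C) A[0,0] + A[1,1] - A[0,1]: -1 for A, 1 for B -> changes
(D) A[0,0]: -2 for A, -1 for B -> changes

Only (B) A[0,0] + A[1,1] = 0 survives (and it does so for every P, not just this one), so it is the invariant.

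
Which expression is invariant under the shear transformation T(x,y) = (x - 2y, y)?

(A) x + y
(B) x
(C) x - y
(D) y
D

Under the shear T(x,y) = (x - 2y, y):
Substitute the transformed coordinates into each option and compare with the original:
(A) x + y  ->  (x - 2y) + (y) = x - y   [differs from x + y: not invariant]
(B) x  ->  (x - 2y) = x - 2y   [differs from x: not invariant]
(C) x - y  ->  (x - 2y) - (y) = x - 3y   [differs from x - y: not invariant]
(D) y  ->  (y) = y   [equals y: invariant]

Only option (D), y, is unchanged by the transformation.
A horizontal shear moves points parallel to the x-axis, so the y-coordinate (and any function of y alone) is unchanged.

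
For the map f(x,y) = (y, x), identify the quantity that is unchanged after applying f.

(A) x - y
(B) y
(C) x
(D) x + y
D

For f(x,y) = (y, x):
After applying f: x' = y, y' = x. So x' + y' = y + x = x + y.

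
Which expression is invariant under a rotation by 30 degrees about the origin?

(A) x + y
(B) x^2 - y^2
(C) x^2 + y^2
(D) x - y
C

A rotation by 30 degrees sends (x, y) to (sqrt(3)x/2 - y/2, x/2 + sqrt(3)y/2).
Substitute the transformed coordinates into each option and compare with the original:
(A) x + y  ->  (sqrt(3)x/2 - y/2) + (x/2 + sqrt(3)y/2) = x/2 + sqrt(3)x/2 - y/2 + sqrt(3)y/2   [differs from x + y: not invariant]
(B) x^2 - y^2  ->  (sqrt(3)x/2 - y/2)^2 - (x/2 + sqrt(3)y/2)^2 = x^2/2 - sqrt(3)xy - y^2/2   [differs from x^2 - y^2: not invariant]
(C) x^2 + y^2  ->  (sqrt(3)x/2 - y/2)^2 + (x/2 + sqrt(3)y/2)^2 = x^2 + y^2   [equals x^2 + y^2: invariant]
(D) x - y  ->  (sqrt(3)x/2 - y/2) - (x/2 + sqrt(3)y/2) = -x/2 + sqrt(3)x/2 - sqrt(3)y/2 - y/2   [differs from x - y: not invariant]

Only option (C), x^2 + y^2, is unchanged by the transformation.
Geometrically, x^2 + y^2 is the squared distance from the origin, which every rotation about the origin preserves.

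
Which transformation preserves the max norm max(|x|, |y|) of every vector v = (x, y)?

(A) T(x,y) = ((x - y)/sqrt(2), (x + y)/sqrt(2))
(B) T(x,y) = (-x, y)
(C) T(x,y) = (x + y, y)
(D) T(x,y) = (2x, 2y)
B

A transformation preserves a norm if ||T(v)|| = ||v|| for every v; a single vector where the norm changes rules an option out.

(A) T(x,y) = ((x - y)/sqrt(2), (x + y)/sqrt(2)): v = (1, 0) has norm max(|1|, |0|) = 1, but T(v) = (sqrt(2)/2, sqrt(2)/2) has norm sqrt(2)/2 -- not preserved.
(B) T(x,y) = (-x, y): preserves the norm -- it only permutes the coordinates and/or flips signs, which leaves max(|x|, |y|) unchanged.
(C) T(x,y) = (x + y, y): v = (1, 1) has norm max(|1|, |1|) = 1, but T(v) = (2, 1) has norm 2 -- not preserved.
(D) T(x,y) = (2x, 2y): v = (1, 0) has norm max(|1|, |0|) = 1, but T(v) = (2, 0) has norm 2 -- not preserved.

Therefore the answer is (B).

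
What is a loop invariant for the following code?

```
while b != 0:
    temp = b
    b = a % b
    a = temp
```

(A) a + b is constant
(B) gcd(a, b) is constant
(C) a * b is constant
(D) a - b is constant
B

A loop invariant must hold before the first iteration and be re-established by every execution of the body.

(B) gcd(a, b) is constant: One iteration replaces (a, b) by (b, a mod b). Since a mod b = a - q*b for an integer q, any common divisor of a and b divides b and a mod b, and conversely; hence gcd(b, a mod b) = gcd(a, b). For instance (18, 8) -> (8, 2) keeps gcd = 2. At exit b = 0 and a = gcd of the original inputs.

The other options fail:
(A) a + b is constant: e.g. (a, b) = (18, 8) -> (8, 2): the sum goes from 26 to 10.
(C) a * b is constant: e.g. (a, b) = (18, 8) -> (8, 2): the product goes from 144 to 16.
(D) a - b is constant: e.g. (a, b) = (18, 8) -> (8, 2): the difference goes from 10 to 6.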